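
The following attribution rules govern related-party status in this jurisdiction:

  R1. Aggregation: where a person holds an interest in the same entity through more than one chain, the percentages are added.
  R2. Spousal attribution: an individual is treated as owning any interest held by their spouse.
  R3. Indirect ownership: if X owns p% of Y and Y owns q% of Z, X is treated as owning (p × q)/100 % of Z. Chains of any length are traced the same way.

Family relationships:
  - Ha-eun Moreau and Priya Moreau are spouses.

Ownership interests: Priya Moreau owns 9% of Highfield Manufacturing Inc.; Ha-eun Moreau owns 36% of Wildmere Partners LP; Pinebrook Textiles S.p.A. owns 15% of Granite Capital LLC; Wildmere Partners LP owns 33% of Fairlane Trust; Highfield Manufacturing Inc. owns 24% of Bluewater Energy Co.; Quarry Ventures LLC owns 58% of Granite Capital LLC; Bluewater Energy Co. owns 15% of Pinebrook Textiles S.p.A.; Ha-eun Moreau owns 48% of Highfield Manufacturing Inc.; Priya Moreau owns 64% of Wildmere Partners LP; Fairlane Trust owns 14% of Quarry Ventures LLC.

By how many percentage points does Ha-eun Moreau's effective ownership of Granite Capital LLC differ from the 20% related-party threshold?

By spousal attribution (R2), Ha-eun Moreau is treated as also owning Priya Moreau's interest in Highfield Manufacturing Inc, giving 48% + 9% = 57%.
By spousal attribution (R2), Ha-eun Moreau is treated as also owning Priya Moreau's interest in Wildmere Partners LP, giving 36% + 64% = 100%.
Chain via Highfield Manufacturing Inc. → Bluewater Energy Co. → Pinebrook Textiles S.p.A. (R3): 57% × 24% × 15% × 15% = 0.3078% of Granite Capital LLC.
Chain via Wildmere Partners LP → Fairlane Trust → Quarry Ventures LLC (R3): 100% × 33% × 14% × 58% = 2.6796% of Granite Capital LLC.
Aggregating (R1): 0.3078% + 2.6796% = 2.9874%.
2.9874% falls short of the 20% threshold by 17.0126 percentage points.

17.0126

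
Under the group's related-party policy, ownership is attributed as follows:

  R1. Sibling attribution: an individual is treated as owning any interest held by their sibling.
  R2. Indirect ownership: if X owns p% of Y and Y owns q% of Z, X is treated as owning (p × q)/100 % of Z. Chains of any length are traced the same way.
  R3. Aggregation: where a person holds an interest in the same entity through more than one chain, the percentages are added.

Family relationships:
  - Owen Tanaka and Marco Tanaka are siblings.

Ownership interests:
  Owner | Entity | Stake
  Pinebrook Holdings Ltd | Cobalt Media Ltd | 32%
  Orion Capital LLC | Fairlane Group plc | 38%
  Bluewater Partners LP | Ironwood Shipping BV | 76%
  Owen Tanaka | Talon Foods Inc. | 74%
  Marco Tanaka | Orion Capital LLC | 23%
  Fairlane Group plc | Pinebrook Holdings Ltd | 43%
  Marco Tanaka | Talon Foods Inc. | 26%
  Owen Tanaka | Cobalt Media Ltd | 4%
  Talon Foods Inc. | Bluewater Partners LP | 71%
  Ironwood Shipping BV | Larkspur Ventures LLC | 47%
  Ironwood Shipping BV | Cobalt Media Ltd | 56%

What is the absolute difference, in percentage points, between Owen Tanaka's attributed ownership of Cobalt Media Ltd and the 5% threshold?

By sibling attribution (R1), Owen Tanaka is treated as also owning Marco Tanaka's interest in Talon Foods Inc, giving 74% + 26% = 100%.
By sibling attribution (R1), Owen Tanaka is treated as owning Marco Tanaka's 23% interest in Orion Capital LLC.
Chain via Talon Foods Inc. → Bluewater Partners LP → Ironwood Shipping BV (R2): 100% × 71% × 76% × 56% = 30.2176% of Cobalt Media Ltd.
Direct interest in Cobalt Media Ltd: 4%.
Chain via Orion Capital LLC → Fairlane Group plc → Pinebrook Holdings Ltd (R2): 23% × 38% × 43% × 32% = 1.202624% of Cobalt Media Ltd.
Aggregating (R3): 30.2176% + 4% + 1.202624% = 35.420224%.
35.420224% exceeds the 5% threshold by 30.420224 percentage points.

30.420224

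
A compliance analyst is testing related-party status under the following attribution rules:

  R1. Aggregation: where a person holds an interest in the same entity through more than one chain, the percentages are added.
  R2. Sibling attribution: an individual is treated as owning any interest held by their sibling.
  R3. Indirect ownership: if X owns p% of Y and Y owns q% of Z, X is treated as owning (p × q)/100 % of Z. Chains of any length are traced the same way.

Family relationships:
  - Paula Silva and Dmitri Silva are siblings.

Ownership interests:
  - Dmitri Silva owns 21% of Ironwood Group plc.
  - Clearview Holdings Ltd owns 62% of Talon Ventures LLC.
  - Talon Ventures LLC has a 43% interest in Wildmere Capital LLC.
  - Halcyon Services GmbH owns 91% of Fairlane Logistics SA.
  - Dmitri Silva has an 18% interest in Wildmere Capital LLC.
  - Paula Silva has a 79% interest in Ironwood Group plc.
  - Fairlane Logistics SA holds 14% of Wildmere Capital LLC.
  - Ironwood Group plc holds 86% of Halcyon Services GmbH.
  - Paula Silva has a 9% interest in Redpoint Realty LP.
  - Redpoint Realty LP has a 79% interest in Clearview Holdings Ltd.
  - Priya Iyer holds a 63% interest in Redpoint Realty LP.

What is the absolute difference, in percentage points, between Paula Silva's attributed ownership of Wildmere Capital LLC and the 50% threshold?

19.148074

By sibling attribution (R2), Paula Silva is treated as also owning Dmitri Silva's interest in Ironwood Group plc, giving 79% + 21% = 100%.
By sibling attribution (R2), Paula Silva is treated as owning Dmitri Silva's 18% interest in Wildmere Capital LLC.
Chain via Ironwood Group plc → Halcyon Services GmbH → Fairlane Logistics SA (R3): 100% × 86% × 91% × 14% = 10.9564% of Wildmere Capital LLC.
Chain via Redpoint Realty LP → Clearview Holdings Ltd → Talon Ventures LLC (R3): 9% × 79% × 62% × 43% = 1.895526% of Wildmere Capital LLC.
Direct interest in Wildmere Capital LLC: 18%.
Aggregating (R1): 10.9564% + 1.895526% + 18% = 30.851926%.
30.851926% falls short of the 50% threshold by 19.148074 percentage points.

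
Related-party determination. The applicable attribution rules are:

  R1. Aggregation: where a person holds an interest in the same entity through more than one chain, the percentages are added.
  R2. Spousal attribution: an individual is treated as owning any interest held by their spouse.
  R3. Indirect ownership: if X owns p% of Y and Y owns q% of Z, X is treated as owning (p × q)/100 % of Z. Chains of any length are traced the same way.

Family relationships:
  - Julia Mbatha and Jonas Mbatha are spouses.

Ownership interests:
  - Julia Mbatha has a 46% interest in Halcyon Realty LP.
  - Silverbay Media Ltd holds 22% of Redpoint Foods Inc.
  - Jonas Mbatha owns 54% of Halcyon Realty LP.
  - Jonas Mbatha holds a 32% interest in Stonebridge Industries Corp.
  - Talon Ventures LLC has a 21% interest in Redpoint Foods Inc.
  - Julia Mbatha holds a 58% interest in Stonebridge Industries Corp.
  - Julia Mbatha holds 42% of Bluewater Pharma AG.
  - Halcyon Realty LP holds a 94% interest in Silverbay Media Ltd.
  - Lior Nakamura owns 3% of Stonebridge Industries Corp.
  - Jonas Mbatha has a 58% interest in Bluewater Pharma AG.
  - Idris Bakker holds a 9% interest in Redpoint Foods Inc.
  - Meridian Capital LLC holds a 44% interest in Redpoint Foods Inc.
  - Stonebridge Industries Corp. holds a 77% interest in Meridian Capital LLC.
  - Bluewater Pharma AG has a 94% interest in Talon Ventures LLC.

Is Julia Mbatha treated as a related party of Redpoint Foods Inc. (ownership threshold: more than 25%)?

By spousal attribution (R2), Julia Mbatha is treated as also owning Jonas Mbatha's interest in Stonebridge Industries Corp, giving 58% + 32% = 90%.
By spousal attribution (R2), Julia Mbatha is treated as also owning Jonas Mbatha's interest in Halcyon Realty LP, giving 46% + 54% = 100%.
By spousal attribution (R2), Julia Mbatha is treated as also owning Jonas Mbatha's interest in Bluewater Pharma AG, giving 42% + 58% = 100%.
Chain via Stonebridge Industries Corp. → Meridian Capital LLC (R3): 90% × 77% × 44% = 30.492% of Redpoint Foods Inc.
Chain via Halcyon Realty LP → Silverbay Media Ltd (R3): 100% × 94% × 22% = 20.68% of Redpoint Foods Inc.
Chain via Bluewater Pharma AG → Talon Ventures LLC (R3): 100% × 94% × 21% = 19.74% of Redpoint Foods Inc.
Aggregating (R1): 30.492% + 20.68% + 19.74% = 70.912%.
70.912% exceeds the 25% threshold, so Julia is a related party to Redpoint Foods Inc.

Yes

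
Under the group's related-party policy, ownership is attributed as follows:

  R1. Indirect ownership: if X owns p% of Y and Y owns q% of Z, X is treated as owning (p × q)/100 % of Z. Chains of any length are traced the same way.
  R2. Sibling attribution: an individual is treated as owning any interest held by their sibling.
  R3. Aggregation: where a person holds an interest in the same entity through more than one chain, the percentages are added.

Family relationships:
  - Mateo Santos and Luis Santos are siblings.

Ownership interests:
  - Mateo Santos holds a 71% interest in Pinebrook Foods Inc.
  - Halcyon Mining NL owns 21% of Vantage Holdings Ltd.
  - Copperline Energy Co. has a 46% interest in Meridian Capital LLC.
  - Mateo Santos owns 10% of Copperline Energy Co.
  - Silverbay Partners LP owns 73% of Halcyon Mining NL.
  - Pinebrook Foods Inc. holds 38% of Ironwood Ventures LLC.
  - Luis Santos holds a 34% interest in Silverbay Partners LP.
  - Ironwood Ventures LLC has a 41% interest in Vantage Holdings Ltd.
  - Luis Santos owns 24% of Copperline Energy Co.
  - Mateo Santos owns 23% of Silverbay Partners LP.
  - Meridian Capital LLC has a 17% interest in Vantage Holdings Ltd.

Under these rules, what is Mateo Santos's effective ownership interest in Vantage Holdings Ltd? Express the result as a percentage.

22.4587%

By sibling attribution (R2), Mateo Santos is treated as also owning Luis Santos's interest in Silverbay Partners LP, giving 23% + 34% = 57%.
By sibling attribution (R2), Mateo Santos is treated as also owning Luis Santos's interest in Copperline Energy Co, giving 10% + 24% = 34%.
Chain via Pinebrook Foods Inc. → Ironwood Ventures LLC (R1): 71% × 38% × 41% = 11.0618% of Vantage Holdings Ltd.
Chain via Silverbay Partners LP → Halcyon Mining NL (R1): 57% × 73% × 21% = 8.7381% of Vantage Holdings Ltd.
Chain via Copperline Energy Co. → Meridian Capital LLC (R1): 34% × 46% × 17% = 2.6588% of Vantage Holdings Ltd.
Aggregating (R3): 11.0618% + 8.7381% + 2.6588% = 22.4587%.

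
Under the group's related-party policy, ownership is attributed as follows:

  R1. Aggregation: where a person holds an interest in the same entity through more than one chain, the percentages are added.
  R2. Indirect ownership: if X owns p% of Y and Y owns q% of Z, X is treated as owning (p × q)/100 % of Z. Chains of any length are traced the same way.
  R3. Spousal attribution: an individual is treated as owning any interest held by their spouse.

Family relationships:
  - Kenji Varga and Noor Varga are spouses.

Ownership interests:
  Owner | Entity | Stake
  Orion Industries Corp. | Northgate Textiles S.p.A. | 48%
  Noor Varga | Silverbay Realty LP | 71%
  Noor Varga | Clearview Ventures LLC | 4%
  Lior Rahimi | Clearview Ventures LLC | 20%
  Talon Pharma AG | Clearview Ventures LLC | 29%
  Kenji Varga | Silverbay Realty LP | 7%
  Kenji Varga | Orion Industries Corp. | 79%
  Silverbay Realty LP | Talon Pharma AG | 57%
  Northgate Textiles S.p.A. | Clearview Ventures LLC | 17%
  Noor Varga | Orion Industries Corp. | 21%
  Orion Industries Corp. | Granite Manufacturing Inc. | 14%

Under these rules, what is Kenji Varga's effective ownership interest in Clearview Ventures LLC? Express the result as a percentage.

By spousal attribution (R3), Kenji Varga is treated as also owning Noor Varga's interest in Silverbay Realty LP, giving 7% + 71% = 78%.
By spousal attribution (R3), Kenji Varga is treated as also owning Noor Varga's interest in Orion Industries Corp, giving 79% + 21% = 100%.
By spousal attribution (R3), Kenji Varga is treated as owning Noor Varga's 4% interest in Clearview Ventures LLC.
Chain via Silverbay Realty LP → Talon Pharma AG (R2): 78% × 57% × 29% = 12.8934% of Clearview Ventures LLC.
Chain via Orion Industries Corp. → Northgate Textiles S.p.A. (R2): 100% × 48% × 17% = 8.16% of Clearview Ventures LLC.
Direct interest in Clearview Ventures LLC: 4%.
Aggregating (R1): 12.8934% + 8.16% + 4% = 25.0534%.

25.0534%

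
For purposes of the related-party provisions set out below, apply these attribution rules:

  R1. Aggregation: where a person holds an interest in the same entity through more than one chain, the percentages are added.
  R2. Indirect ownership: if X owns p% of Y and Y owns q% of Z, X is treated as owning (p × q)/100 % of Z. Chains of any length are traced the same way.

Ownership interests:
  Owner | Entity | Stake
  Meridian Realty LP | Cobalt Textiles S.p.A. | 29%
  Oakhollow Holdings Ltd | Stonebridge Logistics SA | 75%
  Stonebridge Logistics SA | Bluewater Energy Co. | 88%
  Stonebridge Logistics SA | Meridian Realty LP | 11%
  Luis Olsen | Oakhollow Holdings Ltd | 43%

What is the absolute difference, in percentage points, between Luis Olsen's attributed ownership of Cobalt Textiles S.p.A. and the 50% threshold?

Chain via Oakhollow Holdings Ltd → Stonebridge Logistics SA → Meridian Realty LP (R2): 43% × 75% × 11% × 29% = 1.028775% of Cobalt Textiles S.p.A.
1.028775% falls short of the 50% threshold by 48.971225 percentage points.

48.971225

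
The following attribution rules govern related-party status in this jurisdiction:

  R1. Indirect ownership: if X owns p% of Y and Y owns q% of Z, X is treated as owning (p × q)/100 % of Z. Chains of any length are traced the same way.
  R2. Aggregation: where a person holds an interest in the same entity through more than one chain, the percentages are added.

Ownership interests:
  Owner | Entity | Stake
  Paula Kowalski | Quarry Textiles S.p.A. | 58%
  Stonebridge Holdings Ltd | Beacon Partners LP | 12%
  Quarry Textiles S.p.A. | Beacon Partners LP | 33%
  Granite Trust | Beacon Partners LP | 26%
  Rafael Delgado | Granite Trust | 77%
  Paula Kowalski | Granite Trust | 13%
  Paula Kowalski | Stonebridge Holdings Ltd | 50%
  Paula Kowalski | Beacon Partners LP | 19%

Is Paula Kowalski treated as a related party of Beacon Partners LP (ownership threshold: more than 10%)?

Chain via Quarry Textiles S.p.A. (R1): 58% × 33% = 19.14% of Beacon Partners LP.
Chain via Stonebridge Holdings Ltd (R1): 50% × 12% = 6% of Beacon Partners LP.
Chain via Granite Trust (R1): 13% × 26% = 3.38% of Beacon Partners LP.
Direct interest in Beacon Partners LP: 19%.
Aggregating (R2): 19.14% + 6% + 3.38% + 19% = 47.52%.
47.52% exceeds the 10% threshold, so Paula is a related party to Beacon Partners LP.

Yes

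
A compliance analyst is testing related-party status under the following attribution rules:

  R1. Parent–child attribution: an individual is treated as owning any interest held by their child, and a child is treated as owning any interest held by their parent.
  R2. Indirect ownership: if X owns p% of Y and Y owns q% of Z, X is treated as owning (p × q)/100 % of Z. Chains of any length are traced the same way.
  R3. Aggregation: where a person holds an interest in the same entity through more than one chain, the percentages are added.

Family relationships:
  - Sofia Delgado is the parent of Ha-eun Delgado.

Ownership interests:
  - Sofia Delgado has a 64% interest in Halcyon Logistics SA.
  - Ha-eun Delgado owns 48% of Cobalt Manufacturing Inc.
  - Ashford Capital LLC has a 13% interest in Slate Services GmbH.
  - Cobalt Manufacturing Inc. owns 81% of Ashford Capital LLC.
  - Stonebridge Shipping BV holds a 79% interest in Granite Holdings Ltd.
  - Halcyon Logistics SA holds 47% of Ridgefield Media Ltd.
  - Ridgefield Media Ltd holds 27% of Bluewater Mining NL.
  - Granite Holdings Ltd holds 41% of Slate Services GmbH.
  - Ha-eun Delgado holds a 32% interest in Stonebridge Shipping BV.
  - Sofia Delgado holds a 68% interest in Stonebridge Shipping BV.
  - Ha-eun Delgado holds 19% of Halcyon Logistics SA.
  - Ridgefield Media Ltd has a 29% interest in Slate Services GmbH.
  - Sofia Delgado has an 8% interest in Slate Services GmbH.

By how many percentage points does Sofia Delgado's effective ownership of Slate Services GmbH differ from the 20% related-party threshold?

By parent–child attribution (R1), Sofia Delgado is treated as also owning Ha-eun Delgado's interest in Stonebridge Shipping BV, giving 68% + 32% = 100%.
By parent–child attribution (R1), Sofia Delgado is treated as also owning Ha-eun Delgado's interest in Halcyon Logistics SA, giving 64% + 19% = 83%.
By parent–child attribution (R1), Sofia Delgado is treated as owning Ha-eun Delgado's 48% interest in Cobalt Manufacturing Inc.
Chain via Stonebridge Shipping BV → Granite Holdings Ltd (R2): 100% × 79% × 41% = 32.39% of Slate Services GmbH.
Chain via Halcyon Logistics SA → Ridgefield Media Ltd (R2): 83% × 47% × 29% = 11.3129% of Slate Services GmbH.
Direct interest in Slate Services GmbH: 8%.
Chain via Cobalt Manufacturing Inc. → Ashford Capital LLC (R2): 48% × 81% × 13% = 5.0544% of Slate Services GmbH.
Aggregating (R3): 32.39% + 11.3129% + 8% + 5.0544% = 56.7573%.
56.7573% exceeds the 20% threshold by 36.7573 percentage points.

36.7573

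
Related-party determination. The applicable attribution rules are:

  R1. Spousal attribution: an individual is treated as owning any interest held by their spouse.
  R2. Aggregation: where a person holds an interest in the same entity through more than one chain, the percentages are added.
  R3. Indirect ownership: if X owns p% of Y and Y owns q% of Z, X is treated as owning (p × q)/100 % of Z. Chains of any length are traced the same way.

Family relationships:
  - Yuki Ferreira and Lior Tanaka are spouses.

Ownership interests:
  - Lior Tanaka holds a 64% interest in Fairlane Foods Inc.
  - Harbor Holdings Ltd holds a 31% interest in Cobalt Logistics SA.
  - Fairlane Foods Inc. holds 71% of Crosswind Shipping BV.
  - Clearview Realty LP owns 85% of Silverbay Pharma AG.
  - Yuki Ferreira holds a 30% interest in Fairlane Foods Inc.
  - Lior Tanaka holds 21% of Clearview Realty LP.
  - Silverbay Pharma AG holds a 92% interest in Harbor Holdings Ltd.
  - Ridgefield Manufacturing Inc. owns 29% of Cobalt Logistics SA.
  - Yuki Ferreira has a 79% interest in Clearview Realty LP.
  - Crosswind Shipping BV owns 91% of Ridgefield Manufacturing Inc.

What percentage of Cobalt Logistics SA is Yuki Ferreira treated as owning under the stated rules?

41.854686%

By spousal attribution (R1), Yuki Ferreira is treated as also owning Lior Tanaka's interest in Fairlane Foods Inc, giving 30% + 64% = 94%.
By spousal attribution (R1), Yuki Ferreira is treated as also owning Lior Tanaka's interest in Clearview Realty LP, giving 79% + 21% = 100%.
Chain via Fairlane Foods Inc. → Crosswind Shipping BV → Ridgefield Manufacturing Inc. (R3): 94% × 71% × 91% × 29% = 17.612686% of Cobalt Logistics SA.
Chain via Clearview Realty LP → Silverbay Pharma AG → Harbor Holdings Ltd (R3): 100% × 85% × 92% × 31% = 24.242% of Cobalt Logistics SA.
Aggregating (R2): 17.612686% + 24.242% = 41.854686%.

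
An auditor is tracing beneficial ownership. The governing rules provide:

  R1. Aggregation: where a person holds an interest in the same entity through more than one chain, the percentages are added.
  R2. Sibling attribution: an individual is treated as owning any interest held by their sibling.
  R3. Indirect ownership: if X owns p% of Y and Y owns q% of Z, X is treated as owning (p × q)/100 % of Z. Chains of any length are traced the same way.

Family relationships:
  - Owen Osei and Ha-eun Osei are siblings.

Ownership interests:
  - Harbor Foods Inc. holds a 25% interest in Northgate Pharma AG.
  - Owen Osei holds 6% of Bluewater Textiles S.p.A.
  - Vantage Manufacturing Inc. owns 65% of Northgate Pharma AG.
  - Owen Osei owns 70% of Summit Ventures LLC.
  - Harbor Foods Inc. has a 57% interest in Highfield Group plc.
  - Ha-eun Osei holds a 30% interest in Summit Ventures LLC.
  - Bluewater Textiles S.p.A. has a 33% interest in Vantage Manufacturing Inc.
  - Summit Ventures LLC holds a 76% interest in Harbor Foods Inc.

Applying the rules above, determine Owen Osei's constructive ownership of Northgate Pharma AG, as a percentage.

By sibling attribution (R2), Owen Osei is treated as also owning Ha-eun Osei's interest in Summit Ventures LLC, giving 70% + 30% = 100%.
Chain via Summit Ventures LLC → Harbor Foods Inc. (R3): 100% × 76% × 25% = 19% of Northgate Pharma AG.
Chain via Bluewater Textiles S.p.A. → Vantage Manufacturing Inc. (R3): 6% × 33% × 65% = 1.287% of Northgate Pharma AG.
Aggregating (R1): 19% + 1.287% = 20.287%.

20.287%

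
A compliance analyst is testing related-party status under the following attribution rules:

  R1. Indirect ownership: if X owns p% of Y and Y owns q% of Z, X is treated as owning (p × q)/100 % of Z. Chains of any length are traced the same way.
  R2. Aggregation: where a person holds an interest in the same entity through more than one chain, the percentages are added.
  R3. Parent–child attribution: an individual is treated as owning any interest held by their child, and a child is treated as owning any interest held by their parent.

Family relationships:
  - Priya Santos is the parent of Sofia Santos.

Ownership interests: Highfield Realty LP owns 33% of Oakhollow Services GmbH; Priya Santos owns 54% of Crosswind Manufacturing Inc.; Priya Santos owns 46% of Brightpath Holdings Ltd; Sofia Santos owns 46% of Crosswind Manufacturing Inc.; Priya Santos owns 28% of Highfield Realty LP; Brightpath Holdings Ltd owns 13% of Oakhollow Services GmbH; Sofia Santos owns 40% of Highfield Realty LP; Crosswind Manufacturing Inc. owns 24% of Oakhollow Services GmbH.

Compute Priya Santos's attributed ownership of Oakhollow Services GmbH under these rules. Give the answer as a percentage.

By parent–child attribution (R3), Priya Santos is treated as also owning Sofia Santos's interest in Crosswind Manufacturing Inc, giving 54% + 46% = 100%.
By parent–child attribution (R3), Priya Santos is treated as also owning Sofia Santos's interest in Highfield Realty LP, giving 28% + 40% = 68%.
Chain via Crosswind Manufacturing Inc. (R1): 100% × 24% = 24% of Oakhollow Services GmbH.
Chain via Highfield Realty LP (R1): 68% × 33% = 22.44% of Oakhollow Services GmbH.
Chain via Brightpath Holdings Ltd (R1): 46% × 13% = 5.98% of Oakhollow Services GmbH.
Aggregating (R2): 24% + 22.44% + 5.98% = 52.42%.

52.42%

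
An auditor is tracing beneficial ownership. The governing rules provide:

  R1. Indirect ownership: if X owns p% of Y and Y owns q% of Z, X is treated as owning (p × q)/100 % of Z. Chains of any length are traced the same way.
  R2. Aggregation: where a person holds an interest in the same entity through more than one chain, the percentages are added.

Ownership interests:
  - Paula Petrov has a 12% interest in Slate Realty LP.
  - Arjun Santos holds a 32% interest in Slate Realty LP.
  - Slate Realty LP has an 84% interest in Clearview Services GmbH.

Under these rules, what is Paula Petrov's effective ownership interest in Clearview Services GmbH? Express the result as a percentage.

10.08%

Chain via Slate Realty LP (R1): 12% × 84% = 10.08% of Clearview Services GmbH.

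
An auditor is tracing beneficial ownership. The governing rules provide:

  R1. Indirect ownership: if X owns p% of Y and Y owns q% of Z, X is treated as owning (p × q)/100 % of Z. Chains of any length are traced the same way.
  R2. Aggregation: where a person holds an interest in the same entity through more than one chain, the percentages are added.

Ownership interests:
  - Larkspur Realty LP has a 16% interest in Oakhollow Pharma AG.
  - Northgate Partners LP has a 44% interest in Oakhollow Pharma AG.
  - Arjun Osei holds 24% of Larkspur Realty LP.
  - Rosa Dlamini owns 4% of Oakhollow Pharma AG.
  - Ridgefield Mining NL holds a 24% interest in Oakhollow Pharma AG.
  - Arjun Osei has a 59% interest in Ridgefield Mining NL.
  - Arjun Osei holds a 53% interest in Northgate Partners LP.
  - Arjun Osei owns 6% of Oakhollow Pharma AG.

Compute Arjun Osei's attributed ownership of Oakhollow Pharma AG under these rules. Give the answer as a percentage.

47.32%

Chain via Larkspur Realty LP (R1): 24% × 16% = 3.84% of Oakhollow Pharma AG.
Chain via Northgate Partners LP (R1): 53% × 44% = 23.32% of Oakhollow Pharma AG.
Chain via Ridgefield Mining NL (R1): 59% × 24% = 14.16% of Oakhollow Pharma AG.
Direct interest in Oakhollow Pharma AG: 6%.
Aggregating (R2): 3.84% + 23.32% + 14.16% + 6% = 47.32%.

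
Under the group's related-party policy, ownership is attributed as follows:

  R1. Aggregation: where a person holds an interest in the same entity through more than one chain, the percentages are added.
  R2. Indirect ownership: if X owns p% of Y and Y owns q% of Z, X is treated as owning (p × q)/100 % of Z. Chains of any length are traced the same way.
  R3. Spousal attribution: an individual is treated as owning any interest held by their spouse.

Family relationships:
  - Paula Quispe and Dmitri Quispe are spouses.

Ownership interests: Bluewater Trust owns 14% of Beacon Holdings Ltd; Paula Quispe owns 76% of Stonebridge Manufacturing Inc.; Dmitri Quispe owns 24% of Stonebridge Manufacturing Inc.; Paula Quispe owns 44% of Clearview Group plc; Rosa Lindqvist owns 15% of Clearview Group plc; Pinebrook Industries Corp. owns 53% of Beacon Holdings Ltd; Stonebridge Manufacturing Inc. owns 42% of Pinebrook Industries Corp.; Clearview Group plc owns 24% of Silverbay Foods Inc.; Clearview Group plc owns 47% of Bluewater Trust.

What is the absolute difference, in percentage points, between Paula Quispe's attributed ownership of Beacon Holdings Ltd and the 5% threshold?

By spousal attribution (R3), Paula Quispe is treated as also owning Dmitri Quispe's interest in Stonebridge Manufacturing Inc, giving 76% + 24% = 100%.
Chain via Clearview Group plc → Bluewater Trust (R2): 44% × 47% × 14% = 2.8952% of Beacon Holdings Ltd.
Chain via Stonebridge Manufacturing Inc. → Pinebrook Industries Corp. (R2): 100% × 42% × 53% = 22.26% of Beacon Holdings Ltd.
Aggregating (R1): 2.8952% + 22.26% = 25.1552%.
25.1552% exceeds the 5% threshold by 20.1552 percentage points.

20.1552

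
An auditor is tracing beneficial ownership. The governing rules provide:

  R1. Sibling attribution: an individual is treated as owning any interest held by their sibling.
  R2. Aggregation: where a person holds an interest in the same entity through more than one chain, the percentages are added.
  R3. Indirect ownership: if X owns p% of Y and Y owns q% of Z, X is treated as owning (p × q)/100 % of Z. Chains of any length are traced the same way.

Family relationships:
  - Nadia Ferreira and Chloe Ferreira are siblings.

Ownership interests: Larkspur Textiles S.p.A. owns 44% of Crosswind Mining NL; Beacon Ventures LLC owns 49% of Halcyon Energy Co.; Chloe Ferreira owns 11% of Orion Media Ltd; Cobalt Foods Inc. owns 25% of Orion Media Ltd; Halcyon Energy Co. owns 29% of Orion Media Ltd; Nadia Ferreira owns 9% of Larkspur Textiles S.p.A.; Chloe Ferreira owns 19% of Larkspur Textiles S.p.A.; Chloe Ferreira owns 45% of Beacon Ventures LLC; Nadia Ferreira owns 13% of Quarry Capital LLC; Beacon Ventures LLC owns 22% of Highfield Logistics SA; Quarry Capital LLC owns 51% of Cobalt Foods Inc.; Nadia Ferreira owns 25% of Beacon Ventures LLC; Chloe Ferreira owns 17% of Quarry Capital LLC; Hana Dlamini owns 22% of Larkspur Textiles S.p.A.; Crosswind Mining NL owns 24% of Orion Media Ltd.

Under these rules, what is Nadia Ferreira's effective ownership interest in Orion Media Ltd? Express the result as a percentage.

By sibling attribution (R1), Nadia Ferreira is treated as also owning Chloe Ferreira's interest in Quarry Capital LLC, giving 13% + 17% = 30%.
By sibling attribution (R1), Nadia Ferreira is treated as also owning Chloe Ferreira's interest in Larkspur Textiles S.p.A, giving 9% + 19% = 28%.
By sibling attribution (R1), Nadia Ferreira is treated as also owning Chloe Ferreira's interest in Beacon Ventures LLC, giving 25% + 45% = 70%.
By sibling attribution (R1), Nadia Ferreira is treated as owning Chloe Ferreira's 11% interest in Orion Media Ltd.
Chain via Quarry Capital LLC → Cobalt Foods Inc. (R3): 30% × 51% × 25% = 3.825% of Orion Media Ltd.
Chain via Larkspur Textiles S.p.A. → Crosswind Mining NL (R3): 28% × 44% × 24% = 2.9568% of Orion Media Ltd.
Chain via Beacon Ventures LLC → Halcyon Energy Co. (R3): 70% × 49% × 29% = 9.947% of Orion Media Ltd.
Direct interest in Orion Media Ltd: 11%.
Aggregating (R2): 3.825% + 2.9568% + 9.947% + 11% = 27.7288%.

27.7288%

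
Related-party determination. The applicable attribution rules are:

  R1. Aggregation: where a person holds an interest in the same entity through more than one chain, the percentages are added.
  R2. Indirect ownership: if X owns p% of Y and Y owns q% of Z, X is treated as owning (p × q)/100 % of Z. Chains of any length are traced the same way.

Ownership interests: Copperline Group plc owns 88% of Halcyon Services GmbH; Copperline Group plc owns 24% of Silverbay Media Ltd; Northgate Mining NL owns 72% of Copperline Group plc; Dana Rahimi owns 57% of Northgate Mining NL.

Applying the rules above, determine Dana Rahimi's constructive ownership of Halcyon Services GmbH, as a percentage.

Chain via Northgate Mining NL → Copperline Group plc (R2): 57% × 72% × 88% = 36.1152% of Halcyon Services GmbH.

36.1152%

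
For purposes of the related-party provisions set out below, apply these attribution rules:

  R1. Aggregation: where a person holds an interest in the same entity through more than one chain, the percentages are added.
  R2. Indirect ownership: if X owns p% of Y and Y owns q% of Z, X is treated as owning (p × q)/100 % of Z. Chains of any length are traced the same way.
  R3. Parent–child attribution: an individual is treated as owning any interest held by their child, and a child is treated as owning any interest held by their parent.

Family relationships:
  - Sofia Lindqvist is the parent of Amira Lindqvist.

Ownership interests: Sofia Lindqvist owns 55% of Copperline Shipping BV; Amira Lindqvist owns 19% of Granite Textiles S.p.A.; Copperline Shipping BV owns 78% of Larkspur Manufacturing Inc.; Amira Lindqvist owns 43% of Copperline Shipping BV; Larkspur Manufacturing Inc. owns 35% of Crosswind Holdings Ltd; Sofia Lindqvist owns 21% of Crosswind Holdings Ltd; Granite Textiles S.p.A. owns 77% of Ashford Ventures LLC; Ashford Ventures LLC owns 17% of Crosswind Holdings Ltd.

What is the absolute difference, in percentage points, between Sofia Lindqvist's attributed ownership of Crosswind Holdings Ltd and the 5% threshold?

45.2411

By parent–child attribution (R3), Sofia Lindqvist is treated as also owning Amira Lindqvist's interest in Copperline Shipping BV, giving 55% + 43% = 98%.
By parent–child attribution (R3), Sofia Lindqvist is treated as owning Amira Lindqvist's 19% interest in Granite Textiles S.p.A.
Chain via Copperline Shipping BV → Larkspur Manufacturing Inc. (R2): 98% × 78% × 35% = 26.754% of Crosswind Holdings Ltd.
Direct interest in Crosswind Holdings Ltd: 21%.
Chain via Granite Textiles S.p.A. → Ashford Ventures LLC (R2): 19% × 77% × 17% = 2.4871% of Crosswind Holdings Ltd.
Aggregating (R1): 26.754% + 21% + 2.4871% = 50.2411%.
50.2411% exceeds the 5% threshold by 45.2411 percentage points.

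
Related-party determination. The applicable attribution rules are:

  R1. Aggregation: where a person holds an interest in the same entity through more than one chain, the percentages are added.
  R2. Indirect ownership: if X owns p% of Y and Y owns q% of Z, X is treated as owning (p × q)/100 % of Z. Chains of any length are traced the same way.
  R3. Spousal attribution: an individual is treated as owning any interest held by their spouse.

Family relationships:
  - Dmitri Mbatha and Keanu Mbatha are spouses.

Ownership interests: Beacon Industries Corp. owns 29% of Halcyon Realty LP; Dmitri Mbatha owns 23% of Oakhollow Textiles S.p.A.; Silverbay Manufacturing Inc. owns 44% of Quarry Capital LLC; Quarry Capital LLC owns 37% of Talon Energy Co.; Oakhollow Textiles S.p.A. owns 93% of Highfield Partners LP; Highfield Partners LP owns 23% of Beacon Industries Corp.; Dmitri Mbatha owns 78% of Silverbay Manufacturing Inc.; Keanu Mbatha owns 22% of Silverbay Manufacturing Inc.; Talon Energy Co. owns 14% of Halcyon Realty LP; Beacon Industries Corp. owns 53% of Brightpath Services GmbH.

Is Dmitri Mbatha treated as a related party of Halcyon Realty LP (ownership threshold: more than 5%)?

No

By spousal attribution (R3), Dmitri Mbatha is treated as also owning Keanu Mbatha's interest in Silverbay Manufacturing Inc, giving 78% + 22% = 100%.
Chain via Silverbay Manufacturing Inc. → Quarry Capital LLC → Talon Energy Co. (R2): 100% × 44% × 37% × 14% = 2.2792% of Halcyon Realty LP.
Chain via Oakhollow Textiles S.p.A. → Highfield Partners LP → Beacon Industries Corp. (R2): 23% × 93% × 23% × 29% = 1.426713% of Halcyon Realty LP.
Aggregating (R1): 2.2792% + 1.426713% = 3.705913%.
3.705913% does not exceed the 5% threshold, so Dmitri is not a related party to Halcyon Realty LP.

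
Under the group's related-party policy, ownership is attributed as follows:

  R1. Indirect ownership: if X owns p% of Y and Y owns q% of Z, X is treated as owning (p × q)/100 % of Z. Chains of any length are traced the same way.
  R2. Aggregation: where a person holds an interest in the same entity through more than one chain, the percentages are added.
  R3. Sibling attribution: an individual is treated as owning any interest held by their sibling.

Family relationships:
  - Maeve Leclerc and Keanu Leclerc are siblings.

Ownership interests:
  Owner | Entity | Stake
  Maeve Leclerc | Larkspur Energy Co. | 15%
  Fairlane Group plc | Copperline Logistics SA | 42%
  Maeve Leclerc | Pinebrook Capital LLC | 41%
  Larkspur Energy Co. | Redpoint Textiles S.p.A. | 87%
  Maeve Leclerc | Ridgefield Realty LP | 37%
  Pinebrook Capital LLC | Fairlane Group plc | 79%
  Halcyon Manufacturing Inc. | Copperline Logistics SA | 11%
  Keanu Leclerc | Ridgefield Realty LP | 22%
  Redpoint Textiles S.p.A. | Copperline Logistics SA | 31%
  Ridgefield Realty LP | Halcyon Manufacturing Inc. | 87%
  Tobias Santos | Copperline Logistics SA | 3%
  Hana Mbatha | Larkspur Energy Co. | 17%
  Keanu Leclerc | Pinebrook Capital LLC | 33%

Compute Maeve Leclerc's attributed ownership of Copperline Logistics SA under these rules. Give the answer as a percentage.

34.245%

By sibling attribution (R3), Maeve Leclerc is treated as also owning Keanu Leclerc's interest in Pinebrook Capital LLC, giving 41% + 33% = 74%.
By sibling attribution (R3), Maeve Leclerc is treated as also owning Keanu Leclerc's interest in Ridgefield Realty LP, giving 37% + 22% = 59%.
Chain via Pinebrook Capital LLC → Fairlane Group plc (R1): 74% × 79% × 42% = 24.5532% of Copperline Logistics SA.
Chain via Larkspur Energy Co. → Redpoint Textiles S.p.A. (R1): 15% × 87% × 31% = 4.0455% of Copperline Logistics SA.
Chain via Ridgefield Realty LP → Halcyon Manufacturing Inc. (R1): 59% × 87% × 11% = 5.6463% of Copperline Logistics SA.
Aggregating (R2): 24.5532% + 4.0455% + 5.6463% = 34.245%.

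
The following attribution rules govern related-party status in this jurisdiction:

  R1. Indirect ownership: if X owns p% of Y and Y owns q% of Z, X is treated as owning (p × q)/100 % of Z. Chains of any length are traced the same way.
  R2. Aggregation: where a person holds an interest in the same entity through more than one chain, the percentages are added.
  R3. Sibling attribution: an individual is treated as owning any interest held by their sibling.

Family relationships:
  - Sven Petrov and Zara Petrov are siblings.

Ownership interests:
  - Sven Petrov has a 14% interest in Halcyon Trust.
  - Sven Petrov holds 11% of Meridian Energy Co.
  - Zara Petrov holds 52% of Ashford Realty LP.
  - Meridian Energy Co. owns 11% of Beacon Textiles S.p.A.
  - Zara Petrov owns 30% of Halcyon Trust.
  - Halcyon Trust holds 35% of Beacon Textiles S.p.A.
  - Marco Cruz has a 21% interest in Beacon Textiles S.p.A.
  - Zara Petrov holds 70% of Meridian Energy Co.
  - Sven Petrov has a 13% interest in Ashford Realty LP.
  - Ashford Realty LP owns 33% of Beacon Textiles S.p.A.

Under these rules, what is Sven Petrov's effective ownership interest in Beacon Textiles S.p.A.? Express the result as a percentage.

By sibling attribution (R3), Sven Petrov is treated as also owning Zara Petrov's interest in Meridian Energy Co, giving 11% + 70% = 81%.
By sibling attribution (R3), Sven Petrov is treated as also owning Zara Petrov's interest in Halcyon Trust, giving 14% + 30% = 44%.
By sibling attribution (R3), Sven Petrov is treated as also owning Zara Petrov's interest in Ashford Realty LP, giving 13% + 52% = 65%.
Chain via Meridian Energy Co. (R1): 81% × 11% = 8.91% of Beacon Textiles S.p.A.
Chain via Halcyon Trust (R1): 44% × 35% = 15.4% of Beacon Textiles S.p.A.
Chain via Ashford Realty LP (R1): 65% × 33% = 21.45% of Beacon Textiles S.p.A.
Aggregating (R2): 8.91% + 15.4% + 21.45% = 45.76%.

45.76%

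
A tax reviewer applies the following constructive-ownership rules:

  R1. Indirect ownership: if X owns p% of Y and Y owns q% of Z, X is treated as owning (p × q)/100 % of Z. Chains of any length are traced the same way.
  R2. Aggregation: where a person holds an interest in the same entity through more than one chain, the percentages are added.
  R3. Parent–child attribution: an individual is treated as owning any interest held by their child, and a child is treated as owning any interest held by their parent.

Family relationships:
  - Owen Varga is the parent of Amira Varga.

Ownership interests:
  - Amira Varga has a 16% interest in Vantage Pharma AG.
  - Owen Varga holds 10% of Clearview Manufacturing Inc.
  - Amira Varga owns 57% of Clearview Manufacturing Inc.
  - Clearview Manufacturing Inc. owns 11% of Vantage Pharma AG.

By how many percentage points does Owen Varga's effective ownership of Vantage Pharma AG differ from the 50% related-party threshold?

26.63

By parent–child attribution (R3), Owen Varga is treated as also owning Amira Varga's interest in Clearview Manufacturing Inc, giving 10% + 57% = 67%.
By parent–child attribution (R3), Owen Varga is treated as owning Amira Varga's 16% interest in Vantage Pharma AG.
Chain via Clearview Manufacturing Inc. (R1): 67% × 11% = 7.37% of Vantage Pharma AG.
Direct interest in Vantage Pharma AG: 16%.
Aggregating (R2): 7.37% + 16% = 23.37%.
23.37% falls short of the 50% threshold by 26.63 percentage points.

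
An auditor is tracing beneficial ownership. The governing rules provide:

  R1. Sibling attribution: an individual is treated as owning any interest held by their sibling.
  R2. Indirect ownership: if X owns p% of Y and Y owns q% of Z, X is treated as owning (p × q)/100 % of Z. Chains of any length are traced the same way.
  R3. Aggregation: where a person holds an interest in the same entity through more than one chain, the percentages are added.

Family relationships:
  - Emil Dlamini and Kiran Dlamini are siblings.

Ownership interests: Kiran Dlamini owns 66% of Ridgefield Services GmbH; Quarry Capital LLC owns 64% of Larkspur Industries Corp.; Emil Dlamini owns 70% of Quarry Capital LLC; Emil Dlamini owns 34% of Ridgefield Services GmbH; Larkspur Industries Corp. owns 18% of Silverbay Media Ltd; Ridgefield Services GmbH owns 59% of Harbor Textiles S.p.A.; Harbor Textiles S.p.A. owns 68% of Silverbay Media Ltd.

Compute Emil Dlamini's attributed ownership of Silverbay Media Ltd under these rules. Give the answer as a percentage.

By sibling attribution (R1), Emil Dlamini is treated as also owning Kiran Dlamini's interest in Ridgefield Services GmbH, giving 34% + 66% = 100%.
Chain via Quarry Capital LLC → Larkspur Industries Corp. (R2): 70% × 64% × 18% = 8.064% of Silverbay Media Ltd.
Chain via Ridgefield Services GmbH → Harbor Textiles S.p.A. (R2): 100% × 59% × 68% = 40.12% of Silverbay Media Ltd.
Aggregating (R3): 8.064% + 40.12% = 48.184%.

48.184%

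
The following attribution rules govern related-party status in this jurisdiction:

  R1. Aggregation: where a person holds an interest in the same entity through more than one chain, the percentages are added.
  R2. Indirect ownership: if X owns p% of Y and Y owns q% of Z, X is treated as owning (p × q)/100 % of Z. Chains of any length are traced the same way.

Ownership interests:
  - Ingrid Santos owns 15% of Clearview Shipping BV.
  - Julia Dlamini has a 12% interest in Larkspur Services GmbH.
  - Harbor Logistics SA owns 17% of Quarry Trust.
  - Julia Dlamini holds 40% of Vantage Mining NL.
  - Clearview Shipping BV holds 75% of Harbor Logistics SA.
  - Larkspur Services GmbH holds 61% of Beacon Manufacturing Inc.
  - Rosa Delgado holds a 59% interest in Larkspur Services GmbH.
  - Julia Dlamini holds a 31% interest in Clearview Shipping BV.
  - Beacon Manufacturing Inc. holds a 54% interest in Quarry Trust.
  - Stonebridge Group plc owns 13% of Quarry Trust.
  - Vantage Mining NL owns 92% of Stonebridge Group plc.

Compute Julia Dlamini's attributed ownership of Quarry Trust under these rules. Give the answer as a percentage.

Chain via Vantage Mining NL → Stonebridge Group plc (R2): 40% × 92% × 13% = 4.784% of Quarry Trust.
Chain via Clearview Shipping BV → Harbor Logistics SA (R2): 31% × 75% × 17% = 3.9525% of Quarry Trust.
Chain via Larkspur Services GmbH → Beacon Manufacturing Inc. (R2): 12% × 61% × 54% = 3.9528% of Quarry Trust.
Aggregating (R1): 4.784% + 3.9525% + 3.9528% = 12.6893%.

12.6893%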